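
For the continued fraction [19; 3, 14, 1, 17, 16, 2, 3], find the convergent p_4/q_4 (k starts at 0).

15944/825

Using pₖ = aₖpₖ₋₁ + pₖ₋₂, qₖ = aₖqₖ₋₁ + qₖ₋₂ (with p₋₁=1, p₋₂=0, q₋₁=0, q₋₂=1):
  k=0: a=19, p=19, q=1
  k=1: a=3, p=58, q=3
  k=2: a=14, p=831, q=43
  k=3: a=1, p=889, q=46
  k=4: a=17, p=15944, q=825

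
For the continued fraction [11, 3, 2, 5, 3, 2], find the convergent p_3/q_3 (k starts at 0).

Using pₖ = aₖpₖ₋₁ + pₖ₋₂, qₖ = aₖqₖ₋₁ + qₖ₋₂ (with p₋₁=1, p₋₂=0, q₋₁=0, q₋₂=1):
  k=0: a=11, p=11, q=1
  k=1: a=3, p=34, q=3
  k=2: a=2, p=79, q=7
  k=3: a=5, p=429, q=38

429/38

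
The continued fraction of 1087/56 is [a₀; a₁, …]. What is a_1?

2

1087 = 19·56 + 23   →  a_0 = 19
56 = 2·23 + 10   →  a_1 = 2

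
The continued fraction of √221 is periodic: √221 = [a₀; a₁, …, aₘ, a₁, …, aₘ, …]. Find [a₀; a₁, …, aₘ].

a₀ = ⌊√221⌋ = 14.
With m₀=0, d₀=1 and mₖ₊₁ = dₖaₖ − mₖ, dₖ₊₁ = (n − mₖ₊₁²)/dₖ, aₖ₊₁ = ⌊(a₀+mₖ₊₁)/dₖ₊₁⌋:
  k=1: m=14, d=25, a=1
  k=2: m=11, d=4, a=6
  k=3: m=13, d=13, a=2
  k=4: m=13, d=4, a=6
  k=5: m=11, d=25, a=1
  k=6: m=14, d=1, a=28
d=1 and a=2a₀=28 at k=6, so the next step gives (m, d) = (14, 25) again — its k=1 value — and the period has length 6.

[14; 1, 6, 2, 6, 1, 28]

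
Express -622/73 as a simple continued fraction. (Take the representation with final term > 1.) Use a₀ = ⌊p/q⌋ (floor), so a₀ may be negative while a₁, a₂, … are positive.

[-9; 2, 11, 1, 2]

-622 = -9×73 + 35
73 = 2×35 + 3
35 = 11×3 + 2
3 = 1×2 + 1
2 = 2×1 + 0  (stop)
So -622/73 = [-9; 2, 11, 1, 2].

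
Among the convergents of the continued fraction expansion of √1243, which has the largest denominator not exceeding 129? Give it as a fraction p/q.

√1243 = [35; 3, 1, 9, 3, 9, 1, 3, 70, …] (period length 8).
Convergents:
  p_0/q_0 = 35/1
  p_1/q_1 = 106/3
  p_2/q_2 = 141/4
  p_3/q_3 = 1375/39
  p_4/q_4 = 4266/121
  p_5/q_5 = 39769/1128
q_4 = 121 ≤ 129 < 1128 = q_5, so the answer is 4266/121.

4266/121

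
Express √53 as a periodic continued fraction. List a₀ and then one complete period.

[7; 3, 1, 1, 3, 14]

a₀ = ⌊√53⌋ = 7.
With m₀=0, d₀=1 and mₖ₊₁ = dₖaₖ − mₖ, dₖ₊₁ = (n − mₖ₊₁²)/dₖ, aₖ₊₁ = ⌊(a₀+mₖ₊₁)/dₖ₊₁⌋:
  k=1: m=7, d=4, a=3
  k=2: m=5, d=7, a=1
  k=3: m=2, d=7, a=1
  k=4: m=5, d=4, a=3
  k=5: m=7, d=1, a=14
d=1 and a=2a₀=14 at k=5, so the next step gives (m, d) = (7, 4) again — its k=1 value — and the period has length 5.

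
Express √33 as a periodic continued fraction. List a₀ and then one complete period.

[5; 1, 2, 1, 10]

a₀ = ⌊√33⌋ = 5.
With m₀=0, d₀=1 and mₖ₊₁ = dₖaₖ − mₖ, dₖ₊₁ = (n − mₖ₊₁²)/dₖ, aₖ₊₁ = ⌊(a₀+mₖ₊₁)/dₖ₊₁⌋:
  k=1: m=5, d=8, a=1
  k=2: m=3, d=3, a=2
  k=3: m=3, d=8, a=1
  k=4: m=5, d=1, a=10
d=1 and a=2a₀=10 at k=4, so the next step gives (m, d) = (5, 8) again — its k=1 value — and the period has length 4.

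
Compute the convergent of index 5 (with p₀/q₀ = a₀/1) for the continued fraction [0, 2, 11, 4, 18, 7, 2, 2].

5792/12099

Using pₖ = aₖpₖ₋₁ + pₖ₋₂, qₖ = aₖqₖ₋₁ + qₖ₋₂ (with p₋₁=1, p₋₂=0, q₋₁=0, q₋₂=1):
  k=0: a=0, p=0, q=1
  k=1: a=2, p=1, q=2
  k=2: a=11, p=11, q=23
  k=3: a=4, p=45, q=94
  k=4: a=18, p=821, q=1715
  k=5: a=7, p=5792, q=12099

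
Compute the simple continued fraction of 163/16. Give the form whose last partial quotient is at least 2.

163 = 10·16 + 3
16 = 5·3 + 1
3 = 3·1 + 0  (stop)
So 163/16 = [10; 5, 3].

[10; 5, 3]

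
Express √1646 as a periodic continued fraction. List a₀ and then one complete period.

a₀ = ⌊√1646⌋ = 40.
With m₀=0, d₀=1 and mₖ₊₁ = dₖaₖ − mₖ, dₖ₊₁ = (n − mₖ₊₁²)/dₖ, aₖ₊₁ = ⌊(a₀+mₖ₊₁)/dₖ₊₁⌋:
  k=1: m=40, d=46, a=1
  k=2: m=6, d=35, a=1
  k=3: m=29, d=23, a=3
  k=4: m=40, d=2, a=40
  k=5: m=40, d=23, a=3
  k=6: m=29, d=35, a=1
  k=7: m=6, d=46, a=1
  k=8: m=40, d=1, a=80
d=1 and a=2a₀=80 at k=8, so the next step gives (m, d) = (40, 46) again — its k=1 value — and the period has length 8.

[40; 1, 1, 3, 40, 3, 1, 1, 80]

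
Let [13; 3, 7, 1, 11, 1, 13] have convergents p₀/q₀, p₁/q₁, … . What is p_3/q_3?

333/25

Using pₖ = aₖpₖ₋₁ + pₖ₋₂, qₖ = aₖqₖ₋₁ + qₖ₋₂ (with p₋₁=1, p₋₂=0, q₋₁=0, q₋₂=1):
  k=0: a=13, p=13, q=1
  k=1: a=3, p=40, q=3
  k=2: a=7, p=293, q=22
  k=3: a=1, p=333, q=25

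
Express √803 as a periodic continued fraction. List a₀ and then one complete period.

a₀ = ⌊√803⌋ = 28.
With m₀=0, d₀=1 and mₖ₊₁ = dₖaₖ − mₖ, dₖ₊₁ = (n − mₖ₊₁²)/dₖ, aₖ₊₁ = ⌊(a₀+mₖ₊₁)/dₖ₊₁⌋:
  k=1: m=28, d=19, a=2
  k=2: m=10, d=37, a=1
  k=3: m=27, d=2, a=27
  k=4: m=27, d=37, a=1
  k=5: m=10, d=19, a=2
  k=6: m=28, d=1, a=56
d=1 and a=2a₀=56 at k=6, so the next step gives (m, d) = (28, 19) again — its k=1 value — and the period has length 6.

[28; 2, 1, 27, 1, 2, 56]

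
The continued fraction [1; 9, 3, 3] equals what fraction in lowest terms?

Fold from the inside: start with 3/1.
  3 + 1/3 = 10/3
  9 + 3/10 = 93/10
  1 + 10/93 = 103/93

103/93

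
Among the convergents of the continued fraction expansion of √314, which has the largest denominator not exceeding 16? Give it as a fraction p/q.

√314 = [17; 1, 2, 1, 1, 2, 1, 34, …] (period length 7).
Convergents:
  p_0/q_0 = 17/1
  p_1/q_1 = 18/1
  p_2/q_2 = 53/3
  p_3/q_3 = 71/4
  p_4/q_4 = 124/7
  p_5/q_5 = 319/18
q_4 = 7 ≤ 16 < 18 = q_5, so the answer is 124/7.

124/7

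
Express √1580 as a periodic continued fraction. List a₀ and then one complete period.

a₀ = ⌊√1580⌋ = 39.
With m₀=0, d₀=1 and mₖ₊₁ = dₖaₖ − mₖ, dₖ₊₁ = (n − mₖ₊₁²)/dₖ, aₖ₊₁ = ⌊(a₀+mₖ₊₁)/dₖ₊₁⌋:
  k=1: m=39, d=59, a=1
  k=2: m=20, d=20, a=2
  k=3: m=20, d=59, a=1
  k=4: m=39, d=1, a=78
d=1 and a=2a₀=78 at k=4, so the next step gives (m, d) = (39, 59) again — its k=1 value — and the period has length 4.

[39; 1, 2, 1, 78]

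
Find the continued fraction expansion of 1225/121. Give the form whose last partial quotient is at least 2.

[10; 8, 15]

1225 = 10·121 + 15
121 = 8·15 + 1
15 = 15·1 + 0  (stop)
So 1225/121 = [10; 8, 15].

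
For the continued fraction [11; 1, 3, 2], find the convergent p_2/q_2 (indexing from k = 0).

Using pₖ = aₖpₖ₋₁ + pₖ₋₂, qₖ = aₖqₖ₋₁ + qₖ₋₂ (with p₋₁=1, p₋₂=0, q₋₁=0, q₋₂=1):
  k=0: a=11, p=11, q=1
  k=1: a=1, p=12, q=1
  k=2: a=3, p=47, q=4

47/4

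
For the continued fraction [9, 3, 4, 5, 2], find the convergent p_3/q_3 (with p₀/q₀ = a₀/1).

Using pₖ = aₖpₖ₋₁ + pₖ₋₂, qₖ = aₖqₖ₋₁ + qₖ₋₂ (with p₋₁=1, p₋₂=0, q₋₁=0, q₋₂=1):
  k=0: a=9, p=9, q=1
  k=1: a=3, p=28, q=3
  k=2: a=4, p=121, q=13
  k=3: a=5, p=633, q=68

633/68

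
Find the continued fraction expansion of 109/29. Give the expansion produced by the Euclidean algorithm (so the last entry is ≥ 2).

109 = 3×29 + 22
29 = 1×22 + 7
22 = 3×7 + 1
7 = 7×1 + 0  (stop)
So 109/29 = [3; 1, 3, 7].

[3; 1, 3, 7]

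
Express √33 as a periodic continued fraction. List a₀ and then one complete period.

[5; 1, 2, 1, 10]

a₀ = ⌊√33⌋ = 5.
With m₀=0, d₀=1 and mₖ₊₁ = dₖaₖ − mₖ, dₖ₊₁ = (n − mₖ₊₁²)/dₖ, aₖ₊₁ = ⌊(a₀+mₖ₊₁)/dₖ₊₁⌋:
  k=1: m=5, d=8, a=1
  k=2: m=3, d=3, a=2
  k=3: m=3, d=8, a=1
  k=4: m=5, d=1, a=10
d=1 and a=2a₀=10 at k=4, so the next step gives (m, d) = (5, 8) again — its k=1 value — and the period has length 4.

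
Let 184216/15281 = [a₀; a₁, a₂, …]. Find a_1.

18

184216 = 12·15281 + 844   →  a_0 = 12
15281 = 18·844 + 89   →  a_1 = 18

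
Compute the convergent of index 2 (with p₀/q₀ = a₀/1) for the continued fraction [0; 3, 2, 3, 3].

2/7

Using pₖ = aₖpₖ₋₁ + pₖ₋₂, qₖ = aₖqₖ₋₁ + qₖ₋₂ (with p₋₁=1, p₋₂=0, q₋₁=0, q₋₂=1):
  k=0: a=0, p=0, q=1
  k=1: a=3, p=1, q=3
  k=2: a=2, p=2, q=7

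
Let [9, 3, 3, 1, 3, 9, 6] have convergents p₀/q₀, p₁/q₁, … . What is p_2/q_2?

93/10

Using pₖ = aₖpₖ₋₁ + pₖ₋₂, qₖ = aₖqₖ₋₁ + qₖ₋₂ (with p₋₁=1, p₋₂=0, q₋₁=0, q₋₂=1):
  k=0: a=9, p=9, q=1
  k=1: a=3, p=28, q=3
  k=2: a=3, p=93, q=10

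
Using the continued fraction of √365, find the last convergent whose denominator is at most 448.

3458/181

√365 = [19; 9, 1, 1, 9, 38, …] (period length 5).
Convergents:
  p_0/q_0 = 19/1
  p_1/q_1 = 172/9
  p_2/q_2 = 191/10
  p_3/q_3 = 363/19
  p_4/q_4 = 3458/181
  p_5/q_5 = 131767/6897
q_4 = 181 ≤ 448 < 6897 = q_5, so the answer is 3458/181.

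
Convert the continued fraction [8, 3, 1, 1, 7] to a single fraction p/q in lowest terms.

439/53

Fold from the inside: start with 7/1.
  1 + 1/7 = 8/7
  1 + 7/8 = 15/8
  3 + 8/15 = 53/15
  8 + 15/53 = 439/53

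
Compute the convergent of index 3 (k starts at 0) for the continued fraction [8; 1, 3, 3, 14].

Using pₖ = aₖpₖ₋₁ + pₖ₋₂, qₖ = aₖqₖ₋₁ + qₖ₋₂ (with p₋₁=1, p₋₂=0, q₋₁=0, q₋₂=1):
  k=0: a=8, p=8, q=1
  k=1: a=1, p=9, q=1
  k=2: a=3, p=35, q=4
  k=3: a=3, p=114, q=13

114/13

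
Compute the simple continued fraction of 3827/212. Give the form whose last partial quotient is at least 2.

3827 = 18·212 + 11
212 = 19·11 + 3
11 = 3·3 + 2
3 = 1·2 + 1
2 = 2·1 + 0  (stop)
So 3827/212 = [18; 19, 3, 1, 2].

[18; 19, 3, 1, 2]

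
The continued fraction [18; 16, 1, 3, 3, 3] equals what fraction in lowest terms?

13021/721

Fold from the inside: start with 3/1.
  3 + 1/3 = 10/3
  3 + 3/10 = 33/10
  1 + 10/33 = 43/33
  16 + 33/43 = 721/43
  18 + 43/721 = 13021/721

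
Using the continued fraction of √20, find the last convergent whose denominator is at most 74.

√20 = [4; 2, 8, …] (period length 2).
Convergents:
  p_0/q_0 = 4/1
  p_1/q_1 = 9/2
  p_2/q_2 = 76/17
  p_3/q_3 = 161/36
  p_4/q_4 = 1364/305
q_3 = 36 ≤ 74 < 305 = q_4, so the answer is 161/36.

161/36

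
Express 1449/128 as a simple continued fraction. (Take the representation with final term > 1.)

[11; 3, 8, 5]

1449 = 11*128 + 41
128 = 3*41 + 5
41 = 8*5 + 1
5 = 5*1 + 0  (stop)
So 1449/128 = [11; 3, 8, 5].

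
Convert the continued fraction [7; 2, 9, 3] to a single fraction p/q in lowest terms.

441/59

Fold from the inside: start with 3/1.
  9 + 1/3 = 28/3
  2 + 3/28 = 59/28
  7 + 28/59 = 441/59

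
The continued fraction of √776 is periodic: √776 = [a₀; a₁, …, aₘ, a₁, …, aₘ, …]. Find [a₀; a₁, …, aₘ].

a₀ = ⌊√776⌋ = 27.
With m₀=0, d₀=1 and mₖ₊₁ = dₖaₖ − mₖ, dₖ₊₁ = (n − mₖ₊₁²)/dₖ, aₖ₊₁ = ⌊(a₀+mₖ₊₁)/dₖ₊₁⌋:
  k=1: m=27, d=47, a=1
  k=2: m=20, d=8, a=5
  k=3: m=20, d=47, a=1
  k=4: m=27, d=1, a=54
d=1 and a=2a₀=54 at k=4, so the next step gives (m, d) = (27, 47) again — its k=1 value — and the period has length 4.

[27; 1, 5, 1, 54]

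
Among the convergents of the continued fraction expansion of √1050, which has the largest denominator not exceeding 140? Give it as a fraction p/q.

3532/109

√1050 = [32; 2, 2, 10, 2, 2, 64, …] (period length 6).
Convergents:
  p_0/q_0 = 32/1
  p_1/q_1 = 65/2
  p_2/q_2 = 162/5
  p_3/q_3 = 1685/52
  p_4/q_4 = 3532/109
  p_5/q_5 = 8749/270
q_4 = 109 ≤ 140 < 270 = q_5, so the answer is 3532/109.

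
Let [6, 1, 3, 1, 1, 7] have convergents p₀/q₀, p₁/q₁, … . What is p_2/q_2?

27/4

Using pₖ = aₖpₖ₋₁ + pₖ₋₂, qₖ = aₖqₖ₋₁ + qₖ₋₂ (with p₋₁=1, p₋₂=0, q₋₁=0, q₋₂=1):
  k=0: a=6, p=6, q=1
  k=1: a=1, p=7, q=1
  k=2: a=3, p=27, q=4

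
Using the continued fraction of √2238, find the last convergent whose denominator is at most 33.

615/13

√2238 = [47; 3, 3, 1, 30, 1, 3, 3, 94, …] (period length 8).
Convergents:
  p_0/q_0 = 47/1
  p_1/q_1 = 142/3
  p_2/q_2 = 473/10
  p_3/q_3 = 615/13
  p_4/q_4 = 18923/400
q_3 = 13 ≤ 33 < 400 = q_4, so the answer is 615/13.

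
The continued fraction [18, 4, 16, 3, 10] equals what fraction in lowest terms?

37496/2055

Using pₖ = aₖpₖ₋₁ + pₖ₋₂ and qₖ = aₖqₖ₋₁ + qₖ₋₂:
  k=0: a=18, p=18, q=1
  k=1: a=4, p=73, q=4
  k=2: a=16, p=1186, q=65
  k=3: a=3, p=3631, q=199
  k=4: a=10, p=37496, q=2055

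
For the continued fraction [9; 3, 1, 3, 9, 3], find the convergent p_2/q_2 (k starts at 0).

37/4

Using pₖ = aₖpₖ₋₁ + pₖ₋₂, qₖ = aₖqₖ₋₁ + qₖ₋₂ (with p₋₁=1, p₋₂=0, q₋₁=0, q₋₂=1):
  k=0: a=9, p=9, q=1
  k=1: a=3, p=28, q=3
  k=2: a=1, p=37, q=4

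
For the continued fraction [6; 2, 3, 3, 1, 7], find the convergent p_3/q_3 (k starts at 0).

Using pₖ = aₖpₖ₋₁ + pₖ₋₂, qₖ = aₖqₖ₋₁ + qₖ₋₂ (with p₋₁=1, p₋₂=0, q₋₁=0, q₋₂=1):
  k=0: a=6, p=6, q=1
  k=1: a=2, p=13, q=2
  k=2: a=3, p=45, q=7
  k=3: a=3, p=148, q=23

148/23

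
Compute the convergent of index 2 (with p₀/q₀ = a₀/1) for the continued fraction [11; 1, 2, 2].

35/3

Using pₖ = aₖpₖ₋₁ + pₖ₋₂, qₖ = aₖqₖ₋₁ + qₖ₋₂ (with p₋₁=1, p₋₂=0, q₋₁=0, q₋₂=1):
  k=0: a=11, p=11, q=1
  k=1: a=1, p=12, q=1
  k=2: a=2, p=35, q=3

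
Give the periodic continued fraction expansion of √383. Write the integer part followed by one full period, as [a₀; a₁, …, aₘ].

[19; 1, 1, 3, 19, 3, 1, 1, 38]

a₀ = ⌊√383⌋ = 19.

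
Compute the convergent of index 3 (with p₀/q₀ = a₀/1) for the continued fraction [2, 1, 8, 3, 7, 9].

81/28

Using pₖ = aₖpₖ₋₁ + pₖ₋₂, qₖ = aₖqₖ₋₁ + qₖ₋₂ (with p₋₁=1, p₋₂=0, q₋₁=0, q₋₂=1):
  k=0: a=2, p=2, q=1
  k=1: a=1, p=3, q=1
  k=2: a=8, p=26, q=9
  k=3: a=3, p=81, q=28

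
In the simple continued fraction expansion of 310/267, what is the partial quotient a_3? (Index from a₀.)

1

310 = 1·267 + 43   →  a_0 = 1
267 = 6·43 + 9   →  a_1 = 6
43 = 4·9 + 7   →  a_2 = 4
9 = 1·7 + 2   →  a_3 = 1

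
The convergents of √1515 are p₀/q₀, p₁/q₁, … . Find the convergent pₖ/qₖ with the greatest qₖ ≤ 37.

506/13

√1515 = [38; 1, 11, 1, 76, …] (period length 4).
Convergents:
  p_0/q_0 = 38/1
  p_1/q_1 = 39/1
  p_2/q_2 = 467/12
  p_3/q_3 = 506/13
  p_4/q_4 = 38923/1000
q_3 = 13 ≤ 37 < 1000 = q_4, so the answer is 506/13.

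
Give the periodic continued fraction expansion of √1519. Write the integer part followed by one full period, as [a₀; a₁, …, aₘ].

[38; 1, 37, 1, 76]

a₀ = ⌊√1519⌋ = 38.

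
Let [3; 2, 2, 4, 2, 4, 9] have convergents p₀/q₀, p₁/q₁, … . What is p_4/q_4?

Using pₖ = aₖpₖ₋₁ + pₖ₋₂, qₖ = aₖqₖ₋₁ + qₖ₋₂ (with p₋₁=1, p₋₂=0, q₋₁=0, q₋₂=1):
  k=0: a=3, p=3, q=1
  k=1: a=2, p=7, q=2
  k=2: a=2, p=17, q=5
  k=3: a=4, p=75, q=22
  k=4: a=2, p=167, q=49

167/49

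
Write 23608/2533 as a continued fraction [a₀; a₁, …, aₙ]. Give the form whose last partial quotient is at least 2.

[9; 3, 8, 9, 11]

23608 = 9*2533 + 811
2533 = 3*811 + 100
811 = 8*100 + 11
100 = 9*11 + 1
11 = 11*1 + 0  (stop)
So 23608/2533 = [9; 3, 8, 9, 11].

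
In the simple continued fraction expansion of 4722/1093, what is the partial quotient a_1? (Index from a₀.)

3

4722 = 4·1093 + 350   →  a_0 = 4
1093 = 3·350 + 43   →  a_1 = 3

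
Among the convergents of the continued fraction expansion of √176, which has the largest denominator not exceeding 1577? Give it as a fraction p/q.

√176 = [13; 3, 1, 3, 26, …] (period length 4).
Convergents:
  p_0/q_0 = 13/1
  p_1/q_1 = 40/3
  p_2/q_2 = 53/4
  p_3/q_3 = 199/15
  p_4/q_4 = 5227/394
  p_5/q_5 = 15880/1197
  p_6/q_6 = 21107/1591
q_5 = 1197 ≤ 1577 < 1591 = q_6, so the answer is 15880/1197.

15880/1197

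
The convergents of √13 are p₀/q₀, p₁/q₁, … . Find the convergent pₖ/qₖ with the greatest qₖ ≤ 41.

√13 = [3; 1, 1, 1, 1, 6, …] (period length 5).
Convergents:
  p_0/q_0 = 3/1
  p_1/q_1 = 4/1
  p_2/q_2 = 7/2
  p_3/q_3 = 11/3
  p_4/q_4 = 18/5
  p_5/q_5 = 119/33
  p_6/q_6 = 137/38
  p_7/q_7 = 256/71
q_6 = 38 ≤ 41 < 71 = q_7, so the answer is 137/38.

137/38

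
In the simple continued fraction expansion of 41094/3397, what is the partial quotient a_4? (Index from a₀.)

2

41094 = 12·3397 + 330   →  a_0 = 12
3397 = 10·330 + 97   →  a_1 = 10
330 = 3·97 + 39   →  a_2 = 3
97 = 2·39 + 19   →  a_3 = 2
39 = 2·19 + 1   →  a_4 = 2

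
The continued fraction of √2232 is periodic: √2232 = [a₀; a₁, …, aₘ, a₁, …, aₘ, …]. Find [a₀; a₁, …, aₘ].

a₀ = ⌊√2232⌋ = 47.

[47; 4, 10, 4, 94]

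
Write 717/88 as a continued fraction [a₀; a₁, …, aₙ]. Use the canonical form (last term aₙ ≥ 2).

717 = 8*88 + 13
88 = 6*13 + 10
13 = 1*10 + 3
10 = 3*3 + 1
3 = 3*1 + 0  (stop)
So 717/88 = [8; 6, 1, 3, 3].

[8; 6, 1, 3, 3]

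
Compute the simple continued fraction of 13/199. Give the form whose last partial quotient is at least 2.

13 = 0×199 + 13
199 = 15×13 + 4
13 = 3×4 + 1
4 = 4×1 + 0  (stop)
So 13/199 = [0; 15, 3, 4].

[0; 15, 3, 4]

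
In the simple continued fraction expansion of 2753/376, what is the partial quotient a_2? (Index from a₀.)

9

2753 = 7·376 + 121   →  a_0 = 7
376 = 3·121 + 13   →  a_1 = 3
121 = 9·13 + 4   →  a_2 = 9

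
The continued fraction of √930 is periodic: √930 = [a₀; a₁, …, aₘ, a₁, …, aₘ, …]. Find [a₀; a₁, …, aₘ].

[30; 2, 60]

a₀ = ⌊√930⌋ = 30.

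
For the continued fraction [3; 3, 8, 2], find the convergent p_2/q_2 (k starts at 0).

Using pₖ = aₖpₖ₋₁ + pₖ₋₂, qₖ = aₖqₖ₋₁ + qₖ₋₂ (with p₋₁=1, p₋₂=0, q₋₁=0, q₋₂=1):
  k=0: a=3, p=3, q=1
  k=1: a=3, p=10, q=3
  k=2: a=8, p=83, q=25

83/25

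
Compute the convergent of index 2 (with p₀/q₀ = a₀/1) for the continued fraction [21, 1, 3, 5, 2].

Using pₖ = aₖpₖ₋₁ + pₖ₋₂, qₖ = aₖqₖ₋₁ + qₖ₋₂ (with p₋₁=1, p₋₂=0, q₋₁=0, q₋₂=1):
  k=0: a=21, p=21, q=1
  k=1: a=1, p=22, q=1
  k=2: a=3, p=87, q=4

87/4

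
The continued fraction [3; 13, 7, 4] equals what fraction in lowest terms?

1172/381

Fold from the inside: start with 4/1.
  7 + 1/4 = 29/4
  13 + 4/29 = 381/29
  3 + 29/381 = 1172/381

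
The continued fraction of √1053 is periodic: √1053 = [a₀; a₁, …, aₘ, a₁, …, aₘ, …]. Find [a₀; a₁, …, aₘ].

[32; 2, 4, 2, 64]

a₀ = ⌊√1053⌋ = 32.
With m₀=0, d₀=1 and mₖ₊₁ = dₖaₖ − mₖ, dₖ₊₁ = (n − mₖ₊₁²)/dₖ, aₖ₊₁ = ⌊(a₀+mₖ₊₁)/dₖ₊₁⌋:
  k=1: m=32, d=29, a=2
  k=2: m=26, d=13, a=4
  k=3: m=26, d=29, a=2
  k=4: m=32, d=1, a=64
d=1 and a=2a₀=64 at k=4, so the next step gives (m, d) = (32, 29) again — its k=1 value — and the period has length 4.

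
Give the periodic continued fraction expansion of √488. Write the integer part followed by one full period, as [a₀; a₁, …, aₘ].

a₀ = ⌊√488⌋ = 22.
With m₀=0, d₀=1 and mₖ₊₁ = dₖaₖ − mₖ, dₖ₊₁ = (n − mₖ₊₁²)/dₖ, aₖ₊₁ = ⌊(a₀+mₖ₊₁)/dₖ₊₁⌋:
  k=1: m=22, d=4, a=11
  k=2: m=22, d=1, a=44
d=1 and a=2a₀=44 at k=2, so the next step gives (m, d) = (22, 4) again — its k=1 value — and the period has length 2.

[22; 11, 44]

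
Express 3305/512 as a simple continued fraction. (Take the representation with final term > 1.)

[6; 2, 5, 15, 3]

3305 = 6*512 + 233
512 = 2*233 + 46
233 = 5*46 + 3
46 = 15*3 + 1
3 = 3*1 + 0  (stop)
So 3305/512 = [6; 2, 5, 15, 3].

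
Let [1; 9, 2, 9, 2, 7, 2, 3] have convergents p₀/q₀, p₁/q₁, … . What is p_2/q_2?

21/19

Using pₖ = aₖpₖ₋₁ + pₖ₋₂, qₖ = aₖqₖ₋₁ + qₖ₋₂ (with p₋₁=1, p₋₂=0, q₋₁=0, q₋₂=1):
  k=0: a=1, p=1, q=1
  k=1: a=9, p=10, q=9
  k=2: a=2, p=21, q=19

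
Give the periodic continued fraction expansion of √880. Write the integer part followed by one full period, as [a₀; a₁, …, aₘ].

[29; 1, 1, 1, 58]

a₀ = ⌊√880⌋ = 29.
With m₀=0, d₀=1 and mₖ₊₁ = dₖaₖ − mₖ, dₖ₊₁ = (n − mₖ₊₁²)/dₖ, aₖ₊₁ = ⌊(a₀+mₖ₊₁)/dₖ₊₁⌋:
  k=1: m=29, d=39, a=1
  k=2: m=10, d=20, a=1
  k=3: m=10, d=39, a=1
  k=4: m=29, d=1, a=58
d=1 and a=2a₀=58 at k=4, so the next step gives (m, d) = (29, 39) again — its k=1 value — and the period has length 4.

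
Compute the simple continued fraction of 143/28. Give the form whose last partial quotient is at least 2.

[5; 9, 3]

143 = 5·28 + 3
28 = 9·3 + 1
3 = 3·1 + 0  (stop)
So 143/28 = [5; 9, 3].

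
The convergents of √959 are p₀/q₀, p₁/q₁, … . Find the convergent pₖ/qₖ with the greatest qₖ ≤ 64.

960/31

√959 = [30; 1, 29, 1, 60, …] (period length 4).
Convergents:
  p_0/q_0 = 30/1
  p_1/q_1 = 31/1
  p_2/q_2 = 929/30
  p_3/q_3 = 960/31
  p_4/q_4 = 58529/1890
q_3 = 31 ≤ 64 < 1890 = q_4, so the answer is 960/31.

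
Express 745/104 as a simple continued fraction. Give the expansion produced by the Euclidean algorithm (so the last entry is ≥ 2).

745 = 7*104 + 17
104 = 6*17 + 2
17 = 8*2 + 1
2 = 2*1 + 0  (stop)
So 745/104 = [7; 6, 8, 2].

[7; 6, 8, 2]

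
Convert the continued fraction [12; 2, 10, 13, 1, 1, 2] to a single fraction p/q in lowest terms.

Fold from the inside: start with 2/1.
  1 + 1/2 = 3/2
  1 + 2/3 = 5/3
  13 + 3/5 = 68/5
  10 + 5/68 = 685/68
  2 + 68/685 = 1438/685
  12 + 685/1438 = 17941/1438

17941/1438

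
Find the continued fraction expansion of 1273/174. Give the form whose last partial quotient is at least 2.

1273 = 7*174 + 55
174 = 3*55 + 9
55 = 6*9 + 1
9 = 9*1 + 0  (stop)
So 1273/174 = [7; 3, 6, 9].

[7; 3, 6, 9]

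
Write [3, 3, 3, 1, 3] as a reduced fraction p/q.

162/49

Using pₖ = aₖpₖ₋₁ + pₖ₋₂ and qₖ = aₖqₖ₋₁ + qₖ₋₂:
  k=0: a=3, p=3, q=1
  k=1: a=3, p=10, q=3
  k=2: a=3, p=33, q=10
  k=3: a=1, p=43, q=13
  k=4: a=3, p=162, q=49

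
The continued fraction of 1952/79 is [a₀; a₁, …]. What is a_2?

2

1952 = 24·79 + 56   →  a_0 = 24
79 = 1·56 + 23   →  a_1 = 1
56 = 2·23 + 10   →  a_2 = 2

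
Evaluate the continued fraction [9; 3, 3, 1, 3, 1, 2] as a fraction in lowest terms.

1610/173

Fold from the inside: start with 2/1.
  1 + 1/2 = 3/2
  3 + 2/3 = 11/3
  1 + 3/11 = 14/11
  3 + 11/14 = 53/14
  3 + 14/53 = 173/53
  9 + 53/173 = 1610/173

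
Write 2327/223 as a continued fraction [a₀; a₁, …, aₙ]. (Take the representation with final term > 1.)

[10; 2, 3, 2, 1, 9]

2327 = 10×223 + 97
223 = 2×97 + 29
97 = 3×29 + 10
29 = 2×10 + 9
10 = 1×9 + 1
9 = 9×1 + 0  (stop)
So 2327/223 = [10; 2, 3, 2, 1, 9].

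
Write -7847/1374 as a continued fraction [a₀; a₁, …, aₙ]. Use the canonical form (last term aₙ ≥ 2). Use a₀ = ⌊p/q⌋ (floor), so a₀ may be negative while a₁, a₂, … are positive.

-7847 = -6*1374 + 397
1374 = 3*397 + 183
397 = 2*183 + 31
183 = 5*31 + 28
31 = 1*28 + 3
28 = 9*3 + 1
3 = 3*1 + 0  (stop)
So -7847/1374 = [-6; 3, 2, 5, 1, 9, 3].

[-6; 3, 2, 5, 1, 9, 3]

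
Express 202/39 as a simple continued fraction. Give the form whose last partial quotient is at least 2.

[5; 5, 1, 1, 3]

202 = 5*39 + 7
39 = 5*7 + 4
7 = 1*4 + 3
4 = 1*3 + 1
3 = 3*1 + 0  (stop)
So 202/39 = [5; 5, 1, 1, 3].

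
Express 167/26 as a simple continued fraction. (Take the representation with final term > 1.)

[6; 2, 2, 1, 3]

167 = 6·26 + 11
26 = 2·11 + 4
11 = 2·4 + 3
4 = 1·3 + 1
3 = 3·1 + 0  (stop)
So 167/26 = [6; 2, 2, 1, 3].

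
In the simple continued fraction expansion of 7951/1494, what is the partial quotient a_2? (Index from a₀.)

9

7951 = 5·1494 + 481   →  a_0 = 5
1494 = 3·481 + 51   →  a_1 = 3
481 = 9·51 + 22   →  a_2 = 9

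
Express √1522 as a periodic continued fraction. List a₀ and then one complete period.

a₀ = ⌊√1522⌋ = 39.
With m₀=0, d₀=1 and mₖ₊₁ = dₖaₖ − mₖ, dₖ₊₁ = (n − mₖ₊₁²)/dₖ, aₖ₊₁ = ⌊(a₀+mₖ₊₁)/dₖ₊₁⌋:
  k=1: m=39, d=1, a=78
d=1 and a=2a₀=78 at k=1, so the next step gives (m, d) = (39, 1) again — its k=1 value — and the period has length 1.

[39; 78]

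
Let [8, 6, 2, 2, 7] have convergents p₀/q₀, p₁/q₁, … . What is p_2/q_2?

Using pₖ = aₖpₖ₋₁ + pₖ₋₂, qₖ = aₖqₖ₋₁ + qₖ₋₂ (with p₋₁=1, p₋₂=0, q₋₁=0, q₋₂=1):
  k=0: a=8, p=8, q=1
  k=1: a=6, p=49, q=6
  k=2: a=2, p=106, q=13

106/13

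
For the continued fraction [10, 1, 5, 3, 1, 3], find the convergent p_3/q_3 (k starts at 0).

206/19

Using pₖ = aₖpₖ₋₁ + pₖ₋₂, qₖ = aₖqₖ₋₁ + qₖ₋₂ (with p₋₁=1, p₋₂=0, q₋₁=0, q₋₂=1):
  k=0: a=10, p=10, q=1
  k=1: a=1, p=11, q=1
  k=2: a=5, p=65, q=6
  k=3: a=3, p=206, q=19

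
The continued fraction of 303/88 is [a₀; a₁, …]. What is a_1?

2

303 = 3·88 + 39   →  a_0 = 3
88 = 2·39 + 10   →  a_1 = 2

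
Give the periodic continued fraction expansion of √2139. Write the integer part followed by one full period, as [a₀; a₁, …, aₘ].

a₀ = ⌊√2139⌋ = 46.
With m₀=0, d₀=1 and mₖ₊₁ = dₖaₖ − mₖ, dₖ₊₁ = (n − mₖ₊₁²)/dₖ, aₖ₊₁ = ⌊(a₀+mₖ₊₁)/dₖ₊₁⌋:
  k=1: m=46, d=23, a=4
  k=2: m=46, d=1, a=92
d=1 and a=2a₀=92 at k=2, so the next step gives (m, d) = (46, 23) again — its k=1 value — and the period has length 2.

[46; 4, 92]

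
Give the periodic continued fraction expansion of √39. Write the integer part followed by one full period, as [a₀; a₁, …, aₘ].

[6; 4, 12]

a₀ = ⌊√39⌋ = 6.
With m₀=0, d₀=1 and mₖ₊₁ = dₖaₖ − mₖ, dₖ₊₁ = (n − mₖ₊₁²)/dₖ, aₖ₊₁ = ⌊(a₀+mₖ₊₁)/dₖ₊₁⌋:
  k=1: m=6, d=3, a=4
  k=2: m=6, d=1, a=12
d=1 and a=2a₀=12 at k=2, so the next step gives (m, d) = (6, 3) again — its k=1 value — and the period has length 2.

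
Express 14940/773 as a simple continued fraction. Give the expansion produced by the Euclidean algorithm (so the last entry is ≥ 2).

[19; 3, 18, 14]

14940 = 19*773 + 253
773 = 3*253 + 14
253 = 18*14 + 1
14 = 14*1 + 0  (stop)
So 14940/773 = [19; 3, 18, 14].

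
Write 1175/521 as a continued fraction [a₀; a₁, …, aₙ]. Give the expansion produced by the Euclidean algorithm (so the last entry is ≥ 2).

[2; 3, 1, 11, 11]

1175 = 2·521 + 133
521 = 3·133 + 122
133 = 1·122 + 11
122 = 11·11 + 1
11 = 11·1 + 0  (stop)
So 1175/521 = [2; 3, 1, 11, 11].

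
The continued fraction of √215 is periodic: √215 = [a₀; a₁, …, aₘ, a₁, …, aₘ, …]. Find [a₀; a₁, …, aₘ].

a₀ = ⌊√215⌋ = 14.
With m₀=0, d₀=1 and mₖ₊₁ = dₖaₖ − mₖ, dₖ₊₁ = (n − mₖ₊₁²)/dₖ, aₖ₊₁ = ⌊(a₀+mₖ₊₁)/dₖ₊₁⌋:
  k=1: m=14, d=19, a=1
  k=2: m=5, d=10, a=1
  k=3: m=5, d=19, a=1
  k=4: m=14, d=1, a=28
d=1 and a=2a₀=28 at k=4, so the next step gives (m, d) = (14, 19) again — its k=1 value — and the period has length 4.

[14; 1, 1, 1, 28]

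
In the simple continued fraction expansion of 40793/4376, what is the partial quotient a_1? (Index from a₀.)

3

40793 = 9·4376 + 1409   →  a_0 = 9
4376 = 3·1409 + 149   →  a_1 = 3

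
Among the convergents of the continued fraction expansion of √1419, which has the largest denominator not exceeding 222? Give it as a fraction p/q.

√1419 = [37; 1, 2, 37, 2, 1, 74, …] (period length 6).
Convergents:
  p_0/q_0 = 37/1
  p_1/q_1 = 38/1
  p_2/q_2 = 113/3
  p_3/q_3 = 4219/112
  p_4/q_4 = 8551/227
q_3 = 112 ≤ 222 < 227 = q_4, so the answer is 4219/112.

4219/112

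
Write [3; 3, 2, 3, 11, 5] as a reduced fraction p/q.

Fold from the inside: start with 5/1.
  11 + 1/5 = 56/5
  3 + 5/56 = 173/56
  2 + 56/173 = 402/173
  3 + 173/402 = 1379/402
  3 + 402/1379 = 4539/1379

4539/1379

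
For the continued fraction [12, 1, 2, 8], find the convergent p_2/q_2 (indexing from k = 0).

38/3

Using pₖ = aₖpₖ₋₁ + pₖ₋₂, qₖ = aₖqₖ₋₁ + qₖ₋₂ (with p₋₁=1, p₋₂=0, q₋₁=0, q₋₂=1):
  k=0: a=12, p=12, q=1
  k=1: a=1, p=13, q=1
  k=2: a=2, p=38, q=3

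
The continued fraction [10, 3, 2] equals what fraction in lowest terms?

Fold from the inside: start with 2/1.
  3 + 1/2 = 7/2
  10 + 2/7 = 72/7

72/7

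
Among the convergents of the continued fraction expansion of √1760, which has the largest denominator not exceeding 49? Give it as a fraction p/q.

√1760 = [41; 1, 19, 1, 82, …] (period length 4).
Convergents:
  p_0/q_0 = 41/1
  p_1/q_1 = 42/1
  p_2/q_2 = 839/20
  p_3/q_3 = 881/21
  p_4/q_4 = 73081/1742
q_3 = 21 ≤ 49 < 1742 = q_4, so the answer is 881/21.

881/21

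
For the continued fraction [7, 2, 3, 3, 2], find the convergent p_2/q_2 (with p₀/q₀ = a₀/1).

Using pₖ = aₖpₖ₋₁ + pₖ₋₂, qₖ = aₖqₖ₋₁ + qₖ₋₂ (with p₋₁=1, p₋₂=0, q₋₁=0, q₋₂=1):
  k=0: a=7, p=7, q=1
  k=1: a=2, p=15, q=2
  k=2: a=3, p=52, q=7

52/7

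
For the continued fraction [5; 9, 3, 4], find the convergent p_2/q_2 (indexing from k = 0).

Using pₖ = aₖpₖ₋₁ + pₖ₋₂, qₖ = aₖqₖ₋₁ + qₖ₋₂ (with p₋₁=1, p₋₂=0, q₋₁=0, q₋₂=1):
  k=0: a=5, p=5, q=1
  k=1: a=9, p=46, q=9
  k=2: a=3, p=143, q=28

143/28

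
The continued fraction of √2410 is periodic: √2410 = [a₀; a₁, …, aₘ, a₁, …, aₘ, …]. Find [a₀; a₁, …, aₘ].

a₀ = ⌊√2410⌋ = 49.
With m₀=0, d₀=1 and mₖ₊₁ = dₖaₖ − mₖ, dₖ₊₁ = (n − mₖ₊₁²)/dₖ, aₖ₊₁ = ⌊(a₀+mₖ₊₁)/dₖ₊₁⌋:
  k=1: m=49, d=9, a=10
  k=2: m=41, d=81, a=1
  k=3: m=40, d=10, a=8
  k=4: m=40, d=81, a=1
  k=5: m=41, d=9, a=10
  k=6: m=49, d=1, a=98
d=1 and a=2a₀=98 at k=6, so the next step gives (m, d) = (49, 9) again — its k=1 value — and the period has length 6.

[49; 10, 1, 8, 1, 10, 98]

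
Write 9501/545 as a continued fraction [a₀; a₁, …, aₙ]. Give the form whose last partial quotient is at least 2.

[17; 2, 3, 4, 3, 2, 2]

9501 = 17*545 + 236
545 = 2*236 + 73
236 = 3*73 + 17
73 = 4*17 + 5
17 = 3*5 + 2
5 = 2*2 + 1
2 = 2*1 + 0  (stop)
So 9501/545 = [17; 2, 3, 4, 3, 2, 2].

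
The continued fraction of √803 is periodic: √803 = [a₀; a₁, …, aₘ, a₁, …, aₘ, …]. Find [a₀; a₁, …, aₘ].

[28; 2, 1, 27, 1, 2, 56]

a₀ = ⌊√803⌋ = 28.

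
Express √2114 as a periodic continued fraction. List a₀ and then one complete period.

a₀ = ⌊√2114⌋ = 45.
With m₀=0, d₀=1 and mₖ₊₁ = dₖaₖ − mₖ, dₖ₊₁ = (n − mₖ₊₁²)/dₖ, aₖ₊₁ = ⌊(a₀+mₖ₊₁)/dₖ₊₁⌋:
  k=1: m=45, d=89, a=1
  k=2: m=44, d=2, a=44
  k=3: m=44, d=89, a=1
  k=4: m=45, d=1, a=90
d=1 and a=2a₀=90 at k=4, so the next step gives (m, d) = (45, 89) again — its k=1 value — and the period has length 4.

[45; 1, 44, 1, 90]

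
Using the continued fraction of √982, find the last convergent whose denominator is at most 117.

√982 = [31; 2, 1, 30, 1, 2, 62, …] (period length 6).
Convergents:
  p_0/q_0 = 31/1
  p_1/q_1 = 63/2
  p_2/q_2 = 94/3
  p_3/q_3 = 2883/92
  p_4/q_4 = 2977/95
  p_5/q_5 = 8837/282
q_4 = 95 ≤ 117 < 282 = q_5, so the answer is 2977/95.

2977/95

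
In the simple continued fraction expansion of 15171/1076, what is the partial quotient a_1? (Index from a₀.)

15171 = 14·1076 + 107   →  a_0 = 14
1076 = 10·107 + 6   →  a_1 = 10

10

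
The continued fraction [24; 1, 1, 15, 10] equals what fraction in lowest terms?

Using pₖ = aₖpₖ₋₁ + pₖ₋₂ and qₖ = aₖqₖ₋₁ + qₖ₋₂:
  k=0: a=24, p=24, q=1
  k=1: a=1, p=25, q=1
  k=2: a=1, p=49, q=2
  k=3: a=15, p=760, q=31
  k=4: a=10, p=7649, q=312

7649/312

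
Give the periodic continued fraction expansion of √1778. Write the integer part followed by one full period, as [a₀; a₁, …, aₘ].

a₀ = ⌊√1778⌋ = 42.
With m₀=0, d₀=1 and mₖ₊₁ = dₖaₖ − mₖ, dₖ₊₁ = (n − mₖ₊₁²)/dₖ, aₖ₊₁ = ⌊(a₀+mₖ₊₁)/dₖ₊₁⌋:
  k=1: m=42, d=14, a=6
  k=2: m=42, d=1, a=84
d=1 and a=2a₀=84 at k=2, so the next step gives (m, d) = (42, 14) again — its k=1 value — and the period has length 2.

[42; 6, 84]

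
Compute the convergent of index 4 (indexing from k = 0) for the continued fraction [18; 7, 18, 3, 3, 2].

23421/1291

Using pₖ = aₖpₖ₋₁ + pₖ₋₂, qₖ = aₖqₖ₋₁ + qₖ₋₂ (with p₋₁=1, p₋₂=0, q₋₁=0, q₋₂=1):
  k=0: a=18, p=18, q=1
  k=1: a=7, p=127, q=7
  k=2: a=18, p=2304, q=127
  k=3: a=3, p=7039, q=388
  k=4: a=3, p=23421, q=1291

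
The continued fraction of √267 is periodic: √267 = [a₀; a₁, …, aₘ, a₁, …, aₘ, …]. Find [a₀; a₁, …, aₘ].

a₀ = ⌊√267⌋ = 16.

[16; 2, 1, 15, 1, 2, 32]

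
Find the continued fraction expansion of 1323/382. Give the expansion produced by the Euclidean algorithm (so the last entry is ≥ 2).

1323 = 3·382 + 177
382 = 2·177 + 28
177 = 6·28 + 9
28 = 3·9 + 1
9 = 9·1 + 0  (stop)
So 1323/382 = [3; 2, 6, 3, 9].

[3; 2, 6, 3, 9]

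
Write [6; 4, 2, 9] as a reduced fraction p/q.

529/85

Fold from the inside: start with 9/1.
  2 + 1/9 = 19/9
  4 + 9/19 = 85/19
  6 + 19/85 = 529/85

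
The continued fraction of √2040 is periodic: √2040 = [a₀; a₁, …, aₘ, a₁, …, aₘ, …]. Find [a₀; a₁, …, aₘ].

[45; 6, 90]

a₀ = ⌊√2040⌋ = 45.
With m₀=0, d₀=1 and mₖ₊₁ = dₖaₖ − mₖ, dₖ₊₁ = (n − mₖ₊₁²)/dₖ, aₖ₊₁ = ⌊(a₀+mₖ₊₁)/dₖ₊₁⌋:
  k=1: m=45, d=15, a=6
  k=2: m=45, d=1, a=90
d=1 and a=2a₀=90 at k=2, so the next step gives (m, d) = (45, 15) again — its k=1 value — and the period has length 2.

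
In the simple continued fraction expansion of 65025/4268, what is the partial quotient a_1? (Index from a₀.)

65025 = 15·4268 + 1005   →  a_0 = 15
4268 = 4·1005 + 248   →  a_1 = 4

4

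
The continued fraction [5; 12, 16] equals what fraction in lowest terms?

Fold from the inside: start with 16/1.
  12 + 1/16 = 193/16
  5 + 16/193 = 981/193

981/193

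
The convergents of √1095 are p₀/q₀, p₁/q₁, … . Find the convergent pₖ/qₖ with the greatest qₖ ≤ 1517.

√1095 = [33; 11, 66, …] (period length 2).
Convergents:
  p_0/q_0 = 33/1
  p_1/q_1 = 364/11
  p_2/q_2 = 24057/727
  p_3/q_3 = 264991/8008
q_2 = 727 ≤ 1517 < 8008 = q_3, so the answer is 24057/727.

24057/727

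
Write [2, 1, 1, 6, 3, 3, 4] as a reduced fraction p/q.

1484/585

Using pₖ = aₖpₖ₋₁ + pₖ₋₂ and qₖ = aₖqₖ₋₁ + qₖ₋₂:
  k=0: a=2, p=2, q=1
  k=1: a=1, p=3, q=1
  k=2: a=1, p=5, q=2
  k=3: a=6, p=33, q=13
  k=4: a=3, p=104, q=41
  k=5: a=3, p=345, q=136
  k=6: a=4, p=1484, q=585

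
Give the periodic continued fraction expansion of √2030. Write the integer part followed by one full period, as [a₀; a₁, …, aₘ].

a₀ = ⌊√2030⌋ = 45.
With m₀=0, d₀=1 and mₖ₊₁ = dₖaₖ − mₖ, dₖ₊₁ = (n − mₖ₊₁²)/dₖ, aₖ₊₁ = ⌊(a₀+mₖ₊₁)/dₖ₊₁⌋:
  k=1: m=45, d=5, a=18
  k=2: m=45, d=1, a=90
d=1 and a=2a₀=90 at k=2, so the next step gives (m, d) = (45, 5) again — its k=1 value — and the period has length 2.

[45; 18, 90]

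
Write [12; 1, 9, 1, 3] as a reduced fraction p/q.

555/43

Fold from the inside: start with 3/1.
  1 + 1/3 = 4/3
  9 + 3/4 = 39/4
  1 + 4/39 = 43/39
  12 + 39/43 = 555/43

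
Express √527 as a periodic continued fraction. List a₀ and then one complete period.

[22; 1, 21, 1, 44]

a₀ = ⌊√527⌋ = 22.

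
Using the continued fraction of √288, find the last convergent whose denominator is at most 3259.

19601/1155

√288 = [16; 1, 32, …] (period length 2).
Convergents:
  p_0/q_0 = 16/1
  p_1/q_1 = 17/1
  p_2/q_2 = 560/33
  p_3/q_3 = 577/34
  p_4/q_4 = 19024/1121
  p_5/q_5 = 19601/1155
  p_6/q_6 = 646256/38081
q_5 = 1155 ≤ 3259 < 38081 = q_6, so the answer is 19601/1155.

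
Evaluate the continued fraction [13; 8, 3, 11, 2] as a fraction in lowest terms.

7754/591

Using pₖ = aₖpₖ₋₁ + pₖ₋₂ and qₖ = aₖqₖ₋₁ + qₖ₋₂:
  k=0: a=13, p=13, q=1
  k=1: a=8, p=105, q=8
  k=2: a=3, p=328, q=25
  k=3: a=11, p=3713, q=283
  k=4: a=2, p=7754, q=591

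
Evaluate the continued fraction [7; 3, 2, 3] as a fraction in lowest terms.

175/24

Using pₖ = aₖpₖ₋₁ + pₖ₋₂ and qₖ = aₖqₖ₋₁ + qₖ₋₂:
  k=0: a=7, p=7, q=1
  k=1: a=3, p=22, q=3
  k=2: a=2, p=51, q=7
  k=3: a=3, p=175, q=24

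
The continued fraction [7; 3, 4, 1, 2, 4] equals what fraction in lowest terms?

Fold from the inside: start with 4/1.
  2 + 1/4 = 9/4
  1 + 4/9 = 13/9
  4 + 9/13 = 61/13
  3 + 13/61 = 196/61
  7 + 61/196 = 1433/196

1433/196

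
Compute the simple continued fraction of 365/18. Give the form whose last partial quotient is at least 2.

[20; 3, 1, 1, 2]

365 = 20×18 + 5
18 = 3×5 + 3
5 = 1×3 + 2
3 = 1×2 + 1
2 = 2×1 + 0  (stop)
So 365/18 = [20; 3, 1, 1, 2].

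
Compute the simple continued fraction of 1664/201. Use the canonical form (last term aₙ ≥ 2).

1664 = 8×201 + 56
201 = 3×56 + 33
56 = 1×33 + 23
33 = 1×23 + 10
23 = 2×10 + 3
10 = 3×3 + 1
3 = 3×1 + 0  (stop)
So 1664/201 = [8; 3, 1, 1, 2, 3, 3].

[8; 3, 1, 1, 2, 3, 3]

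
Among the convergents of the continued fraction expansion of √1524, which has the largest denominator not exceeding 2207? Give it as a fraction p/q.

√1524 = [39; 26, 78, …] (period length 2).
Convergents:
  p_0/q_0 = 39/1
  p_1/q_1 = 1015/26
  p_2/q_2 = 79209/2029
  p_3/q_3 = 2060449/52780
q_2 = 2029 ≤ 2207 < 52780 = q_3, so the answer is 79209/2029.

79209/2029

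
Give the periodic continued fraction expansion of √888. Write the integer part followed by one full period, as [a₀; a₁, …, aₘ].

[29; 1, 3, 1, 58]

a₀ = ⌊√888⌋ = 29.
With m₀=0, d₀=1 and mₖ₊₁ = dₖaₖ − mₖ, dₖ₊₁ = (n − mₖ₊₁²)/dₖ, aₖ₊₁ = ⌊(a₀+mₖ₊₁)/dₖ₊₁⌋:
  k=1: m=29, d=47, a=1
  k=2: m=18, d=12, a=3
  k=3: m=18, d=47, a=1
  k=4: m=29, d=1, a=58
d=1 and a=2a₀=58 at k=4, so the next step gives (m, d) = (29, 47) again — its k=1 value — and the period has length 4.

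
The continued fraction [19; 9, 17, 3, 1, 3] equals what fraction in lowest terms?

44833/2346

Using pₖ = aₖpₖ₋₁ + pₖ₋₂ and qₖ = aₖqₖ₋₁ + qₖ₋₂:
  k=0: a=19, p=19, q=1
  k=1: a=9, p=172, q=9
  k=2: a=17, p=2943, q=154
  k=3: a=3, p=9001, q=471
  k=4: a=1, p=11944, q=625
  k=5: a=3, p=44833, q=2346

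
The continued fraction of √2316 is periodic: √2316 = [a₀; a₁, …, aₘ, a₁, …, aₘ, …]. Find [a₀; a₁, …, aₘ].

[48; 8, 96]

a₀ = ⌊√2316⌋ = 48.
With m₀=0, d₀=1 and mₖ₊₁ = dₖaₖ − mₖ, dₖ₊₁ = (n − mₖ₊₁²)/dₖ, aₖ₊₁ = ⌊(a₀+mₖ₊₁)/dₖ₊₁⌋:
  k=1: m=48, d=12, a=8
  k=2: m=48, d=1, a=96
d=1 and a=2a₀=96 at k=2, so the next step gives (m, d) = (48, 12) again — its k=1 value — and the period has length 2.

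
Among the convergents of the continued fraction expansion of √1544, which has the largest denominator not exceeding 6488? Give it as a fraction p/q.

√1544 = [39; 3, 2, 2, 9, 2, 2, 3, 78, …] (period length 8).
Convergents:
  p_0/q_0 = 39/1
  p_1/q_1 = 118/3
  p_2/q_2 = 275/7
  p_3/q_3 = 668/17
  p_4/q_4 = 6287/160
  p_5/q_5 = 13242/337
  p_6/q_6 = 32771/834
  p_7/q_7 = 111555/2839
  p_8/q_8 = 8734061/222276
q_7 = 2839 ≤ 6488 < 222276 = q_8, so the answer is 111555/2839.

111555/2839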